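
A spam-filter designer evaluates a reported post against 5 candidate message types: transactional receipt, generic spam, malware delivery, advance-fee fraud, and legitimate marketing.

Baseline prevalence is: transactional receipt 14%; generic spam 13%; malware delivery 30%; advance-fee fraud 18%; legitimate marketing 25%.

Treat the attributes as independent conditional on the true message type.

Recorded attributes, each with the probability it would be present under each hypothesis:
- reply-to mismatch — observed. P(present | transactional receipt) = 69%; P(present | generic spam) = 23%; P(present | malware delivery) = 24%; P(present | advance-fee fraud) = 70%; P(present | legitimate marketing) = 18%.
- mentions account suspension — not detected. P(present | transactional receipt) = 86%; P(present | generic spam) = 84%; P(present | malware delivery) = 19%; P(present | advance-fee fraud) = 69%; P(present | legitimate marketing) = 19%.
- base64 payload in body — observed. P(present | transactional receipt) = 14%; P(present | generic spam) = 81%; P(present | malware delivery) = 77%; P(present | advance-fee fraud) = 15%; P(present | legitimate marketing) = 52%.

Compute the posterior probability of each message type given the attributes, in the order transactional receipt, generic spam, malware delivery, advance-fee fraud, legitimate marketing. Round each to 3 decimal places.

Multiply each prior by the joint likelihood of the attribute pattern (using 1 − P(present | H) for each absent attribute):
  transactional receipt: 0.14 × 0.69 × (1 − 0.86) × 0.14 = 0.0018934
  generic spam: 0.13 × 0.23 × (1 − 0.84) × 0.81 = 0.003875
  malware delivery: 0.30 × 0.24 × (1 − 0.19) × 0.77 = 0.044906
  advance-fee fraud: 0.18 × 0.70 × (1 − 0.69) × 0.15 = 0.005859
  legitimate marketing: 0.25 × 0.18 × (1 − 0.19) × 0.52 = 0.018954
Normalizing constant Z = 0.0018934 + 0.003875 + 0.044906 + 0.005859 + 0.018954 = 0.075488.
P(transactional receipt | evidence) = 0.0018934 / 0.075488 ≈ 0.025
P(generic spam | evidence) = 0.003875 / 0.075488 ≈ 0.051
P(malware delivery | evidence) = 0.044906 / 0.075488 ≈ 0.595
P(advance-fee fraud | evidence) = 0.005859 / 0.075488 ≈ 0.078
P(legitimate marketing | evidence) = 0.018954 / 0.075488 ≈ 0.251

0.025, 0.051, 0.595, 0.078, 0.251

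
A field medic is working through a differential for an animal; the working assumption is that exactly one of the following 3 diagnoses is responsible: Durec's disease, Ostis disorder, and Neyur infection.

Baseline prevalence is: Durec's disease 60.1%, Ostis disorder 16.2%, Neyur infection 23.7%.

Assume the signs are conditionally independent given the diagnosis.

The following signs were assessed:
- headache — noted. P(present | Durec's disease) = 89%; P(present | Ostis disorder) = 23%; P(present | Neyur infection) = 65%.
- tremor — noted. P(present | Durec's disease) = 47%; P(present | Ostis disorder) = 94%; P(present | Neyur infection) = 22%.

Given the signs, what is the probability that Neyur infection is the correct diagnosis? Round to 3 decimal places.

Multiply each prior by the joint likelihood of the sign pattern:
  Durec's disease: 0.601 × 0.89 × 0.47 = 0.2514
  Ostis disorder: 0.162 × 0.23 × 0.94 = 0.035024
  Neyur infection: 0.237 × 0.65 × 0.22 = 0.033891
Marginal likelihood of the evidence = 0.32031.
P(Neyur infection | evidence) = 0.033891 / 0.32031 ≈ 0.106.

0.106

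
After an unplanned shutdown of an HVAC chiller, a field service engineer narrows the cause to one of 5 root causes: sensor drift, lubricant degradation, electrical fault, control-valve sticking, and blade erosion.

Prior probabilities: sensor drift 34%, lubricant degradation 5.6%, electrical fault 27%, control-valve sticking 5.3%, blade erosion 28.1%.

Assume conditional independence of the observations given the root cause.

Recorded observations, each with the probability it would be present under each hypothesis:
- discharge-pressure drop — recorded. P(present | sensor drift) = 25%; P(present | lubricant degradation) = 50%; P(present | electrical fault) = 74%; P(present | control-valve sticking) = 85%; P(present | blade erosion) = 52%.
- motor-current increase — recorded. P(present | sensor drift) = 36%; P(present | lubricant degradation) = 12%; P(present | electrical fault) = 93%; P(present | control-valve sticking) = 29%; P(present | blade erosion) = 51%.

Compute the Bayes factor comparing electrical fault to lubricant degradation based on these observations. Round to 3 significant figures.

11.5

Joint likelihood of the evidence pattern under each hypothesis:
  electrical fault: 0.74 × 0.93 = 0.6882
  lubricant degradation: 0.50 × 0.12 = 0.06
Bayes factor = 0.6882 / 0.06 ≈ 11.5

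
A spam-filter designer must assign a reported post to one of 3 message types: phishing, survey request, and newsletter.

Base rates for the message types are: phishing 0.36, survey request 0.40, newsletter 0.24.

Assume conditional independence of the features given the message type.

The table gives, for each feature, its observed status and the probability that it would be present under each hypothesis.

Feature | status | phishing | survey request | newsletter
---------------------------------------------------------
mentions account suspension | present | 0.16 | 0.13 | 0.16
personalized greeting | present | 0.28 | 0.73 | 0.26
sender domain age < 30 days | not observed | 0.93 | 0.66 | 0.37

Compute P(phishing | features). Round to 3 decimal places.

0.056

By Bayes' rule with conditional independence, the unnormalized weight for each hypothesis is prior × ∏ likelihoods (using 1 − P(present | H) for each absent feature):
  phishing: 0.36 × 0.16 × 0.28 × (1 − 0.93) = 0.001129
  survey request: 0.40 × 0.13 × 0.73 × (1 − 0.66) = 0.012906
  newsletter: 0.24 × 0.16 × 0.26 × (1 − 0.37) = 0.0062899
Normalizing constant Z = 0.001129 + 0.012906 + 0.0062899 = 0.020325.
P(phishing | evidence) = 0.001129 / 0.020325 ≈ 0.056.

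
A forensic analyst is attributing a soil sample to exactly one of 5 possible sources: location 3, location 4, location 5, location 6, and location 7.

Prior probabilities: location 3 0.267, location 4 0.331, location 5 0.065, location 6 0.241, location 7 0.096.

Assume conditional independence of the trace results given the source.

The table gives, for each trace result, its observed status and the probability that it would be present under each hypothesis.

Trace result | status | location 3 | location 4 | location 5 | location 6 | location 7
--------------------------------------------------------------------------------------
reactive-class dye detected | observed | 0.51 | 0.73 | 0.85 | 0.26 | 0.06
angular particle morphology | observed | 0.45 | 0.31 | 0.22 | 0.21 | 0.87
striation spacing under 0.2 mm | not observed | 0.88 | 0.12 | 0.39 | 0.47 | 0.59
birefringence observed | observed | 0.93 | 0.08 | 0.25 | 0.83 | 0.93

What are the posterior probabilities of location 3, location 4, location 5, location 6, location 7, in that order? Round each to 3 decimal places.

0.316, 0.243, 0.086, 0.267, 0.088

By Bayes' rule with conditional independence, the unnormalized weight for each hypothesis is prior × ∏ likelihoods (using 1 − P(present | H) for each absent trace result):
  location 3: 0.267 × 0.51 × 0.45 × (1 − 0.88) × 0.93 = 0.0068385
  location 4: 0.331 × 0.73 × 0.31 × (1 − 0.12) × 0.08 = 0.0052733
  location 5: 0.065 × 0.85 × 0.22 × (1 − 0.39) × 0.25 = 0.0018536
  location 6: 0.241 × 0.26 × 0.21 × (1 − 0.47) × 0.83 = 0.0057885
  location 7: 0.096 × 0.06 × 0.87 × (1 − 0.59) × 0.93 = 0.0019108
Marginal likelihood of the evidence = 0.021665.
P(location 3 | evidence) = 0.0068385 / 0.021665 ≈ 0.316
P(location 4 | evidence) = 0.0052733 / 0.021665 ≈ 0.243
P(location 5 | evidence) = 0.0018536 / 0.021665 ≈ 0.086
P(location 6 | evidence) = 0.0057885 / 0.021665 ≈ 0.267
P(location 7 | evidence) = 0.0019108 / 0.021665 ≈ 0.088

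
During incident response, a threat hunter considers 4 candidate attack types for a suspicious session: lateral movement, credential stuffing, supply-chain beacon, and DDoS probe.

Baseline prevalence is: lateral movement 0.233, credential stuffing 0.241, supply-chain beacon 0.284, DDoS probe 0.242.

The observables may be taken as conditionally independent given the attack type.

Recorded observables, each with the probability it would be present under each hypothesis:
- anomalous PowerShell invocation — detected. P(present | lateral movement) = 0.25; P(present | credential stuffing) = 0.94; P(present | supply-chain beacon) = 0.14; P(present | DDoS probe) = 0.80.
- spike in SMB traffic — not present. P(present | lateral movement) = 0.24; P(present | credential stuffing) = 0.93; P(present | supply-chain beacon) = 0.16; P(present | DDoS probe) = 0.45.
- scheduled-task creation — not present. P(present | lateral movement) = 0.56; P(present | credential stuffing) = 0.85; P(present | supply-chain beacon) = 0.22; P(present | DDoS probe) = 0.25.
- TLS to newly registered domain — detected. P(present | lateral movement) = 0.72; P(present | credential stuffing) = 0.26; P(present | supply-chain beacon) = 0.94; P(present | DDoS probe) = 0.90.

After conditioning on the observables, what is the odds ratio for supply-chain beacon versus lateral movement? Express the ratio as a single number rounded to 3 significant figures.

1.75

The normalizing constant cancels in an odds ratio, so compute prior × likelihood for the two hypotheses only (using 1 − P(present | H) for each absent observable):
  supply-chain beacon: 0.284 × 0.14 × (1 − 0.16) × (1 − 0.22) × 0.94 = 0.024488
  lateral movement: 0.233 × 0.25 × (1 − 0.24) × (1 − 0.56) × 0.72 = 0.014025
Odds(supply-chain beacon : lateral movement) = 0.024488 / 0.014025 ≈ 1.75.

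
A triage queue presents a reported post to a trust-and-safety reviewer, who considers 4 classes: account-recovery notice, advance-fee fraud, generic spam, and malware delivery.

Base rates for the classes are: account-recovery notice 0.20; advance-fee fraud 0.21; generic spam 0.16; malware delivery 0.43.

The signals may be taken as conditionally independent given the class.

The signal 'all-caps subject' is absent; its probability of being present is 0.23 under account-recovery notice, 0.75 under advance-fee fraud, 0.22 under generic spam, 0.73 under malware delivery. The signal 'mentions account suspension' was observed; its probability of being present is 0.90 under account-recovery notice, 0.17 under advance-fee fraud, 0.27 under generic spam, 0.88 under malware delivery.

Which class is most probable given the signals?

For each hypothesis, the unnormalized posterior weight is prior × product of the signal likelihoods (using 1 − P(present | H) for each absent signal):
  account-recovery notice: 0.20 × (1 − 0.23) × 0.90 = 0.1386
  advance-fee fraud: 0.21 × (1 − 0.75) × 0.17 = 0.008925
  generic spam: 0.16 × (1 − 0.22) × 0.27 = 0.033696
  malware delivery: 0.43 × (1 − 0.73) × 0.88 = 0.10217
Marginal likelihood of the evidence = 0.28339.
P(account-recovery notice | evidence) ≈ 0.1386 / 0.28339 ≈ 0.489
P(advance-fee fraud | evidence) ≈ 0.008925 / 0.28339 ≈ 0.031
P(generic spam | evidence) ≈ 0.033696 / 0.28339 ≈ 0.119
P(malware delivery | evidence) ≈ 0.10217 / 0.28339 ≈ 0.361
The largest is 0.489, so account-recovery notice is most probable.

account-recovery notice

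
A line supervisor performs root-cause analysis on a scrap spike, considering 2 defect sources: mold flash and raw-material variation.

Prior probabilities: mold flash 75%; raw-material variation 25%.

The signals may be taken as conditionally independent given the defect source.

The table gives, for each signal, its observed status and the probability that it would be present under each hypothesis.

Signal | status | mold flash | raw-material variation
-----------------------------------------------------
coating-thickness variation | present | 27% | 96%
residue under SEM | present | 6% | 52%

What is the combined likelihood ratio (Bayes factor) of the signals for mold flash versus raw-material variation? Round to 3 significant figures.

The Bayes factor is the ratio of the joint likelihoods of the signal pattern under the two hypotheses.
  mold flash: 0.27 × 0.06 = 0.0162
  raw-material variation: 0.96 × 0.52 = 0.4992
Bayes factor = 0.0162 / 0.4992 ≈ 0.0325

0.0325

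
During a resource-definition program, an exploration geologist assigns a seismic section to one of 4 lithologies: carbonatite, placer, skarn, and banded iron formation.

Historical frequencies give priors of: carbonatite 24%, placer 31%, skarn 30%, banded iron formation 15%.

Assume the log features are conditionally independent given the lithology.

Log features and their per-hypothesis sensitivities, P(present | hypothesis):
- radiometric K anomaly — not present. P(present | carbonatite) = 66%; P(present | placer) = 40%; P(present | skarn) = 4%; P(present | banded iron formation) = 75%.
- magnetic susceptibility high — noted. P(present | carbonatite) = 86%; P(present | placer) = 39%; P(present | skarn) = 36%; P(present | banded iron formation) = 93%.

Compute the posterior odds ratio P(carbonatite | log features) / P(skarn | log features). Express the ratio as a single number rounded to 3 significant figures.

0.677

The normalizing constant cancels in an odds ratio, so compute prior × likelihood for the two hypotheses only (using 1 − P(present | H) for each absent log feature):
  carbonatite: 0.24 × (1 − 0.66) × 0.86 = 0.070176
  skarn: 0.30 × (1 − 0.04) × 0.36 = 0.10368
Posterior odds = 0.070176 / 0.10368 ≈ 0.677.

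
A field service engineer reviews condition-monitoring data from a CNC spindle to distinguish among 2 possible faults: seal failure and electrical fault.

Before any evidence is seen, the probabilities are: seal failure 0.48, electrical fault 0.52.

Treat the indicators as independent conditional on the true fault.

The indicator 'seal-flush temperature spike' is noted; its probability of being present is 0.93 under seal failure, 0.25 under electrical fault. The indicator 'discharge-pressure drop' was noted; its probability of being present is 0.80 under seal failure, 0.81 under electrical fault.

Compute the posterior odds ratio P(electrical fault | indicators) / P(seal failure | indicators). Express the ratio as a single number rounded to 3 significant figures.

0.295

Posterior odds equal prior odds times the likelihood ratio; only the two competing hypotheses matter.
  electrical fault: 0.52 × 0.25 × 0.81 = 0.1053
  seal failure: 0.48 × 0.93 × 0.80 = 0.35712
Posterior odds = 0.1053 / 0.35712 ≈ 0.295.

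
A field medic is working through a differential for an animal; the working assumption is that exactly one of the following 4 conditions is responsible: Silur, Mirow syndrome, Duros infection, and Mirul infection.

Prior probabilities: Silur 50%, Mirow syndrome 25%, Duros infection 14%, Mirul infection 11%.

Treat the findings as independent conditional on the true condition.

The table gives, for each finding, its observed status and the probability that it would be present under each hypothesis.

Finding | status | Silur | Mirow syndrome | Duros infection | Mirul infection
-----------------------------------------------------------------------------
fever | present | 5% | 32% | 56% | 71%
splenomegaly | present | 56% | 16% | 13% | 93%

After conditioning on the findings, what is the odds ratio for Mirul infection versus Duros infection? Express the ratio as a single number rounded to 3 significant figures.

Unnormalized posterior weight (prior times the finding likelihoods) for each of the two hypotheses:
  Mirul infection: 0.11 × 0.71 × 0.93 = 0.072633
  Duros infection: 0.14 × 0.56 × 0.13 = 0.010192
Posterior odds = 0.072633 / 0.010192 ≈ 7.13.

7.13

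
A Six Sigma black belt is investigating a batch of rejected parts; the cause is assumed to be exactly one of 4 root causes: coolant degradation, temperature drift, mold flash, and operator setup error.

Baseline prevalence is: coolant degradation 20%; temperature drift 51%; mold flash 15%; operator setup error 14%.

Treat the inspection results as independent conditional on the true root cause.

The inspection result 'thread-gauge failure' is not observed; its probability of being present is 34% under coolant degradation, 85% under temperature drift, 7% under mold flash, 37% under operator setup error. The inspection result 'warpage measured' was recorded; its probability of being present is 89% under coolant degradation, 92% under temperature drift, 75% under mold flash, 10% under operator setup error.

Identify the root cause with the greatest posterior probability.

Multiply each prior by the joint likelihood of the inspection result pattern (using 1 − P(present | H) for each absent inspection result):
  coolant degradation: 0.20 × (1 − 0.34) × 0.89 = 0.11748
  temperature drift: 0.51 × (1 − 0.85) × 0.92 = 0.07038
  mold flash: 0.15 × (1 − 0.07) × 0.75 = 0.10462
  operator setup error: 0.14 × (1 − 0.37) × 0.10 = 0.00882
Normalizing constant Z = 0.11748 + 0.07038 + 0.10462 + 0.00882 = 0.3013.
P(coolant degradation | evidence) ≈ 0.11748 / 0.3013 ≈ 0.390
P(temperature drift | evidence) ≈ 0.07038 / 0.3013 ≈ 0.234
P(mold flash | evidence) ≈ 0.10462 / 0.3013 ≈ 0.347
P(operator setup error | evidence) ≈ 0.00882 / 0.3013 ≈ 0.029
The largest is 0.390, so coolant degradation is most probable.

coolant degradation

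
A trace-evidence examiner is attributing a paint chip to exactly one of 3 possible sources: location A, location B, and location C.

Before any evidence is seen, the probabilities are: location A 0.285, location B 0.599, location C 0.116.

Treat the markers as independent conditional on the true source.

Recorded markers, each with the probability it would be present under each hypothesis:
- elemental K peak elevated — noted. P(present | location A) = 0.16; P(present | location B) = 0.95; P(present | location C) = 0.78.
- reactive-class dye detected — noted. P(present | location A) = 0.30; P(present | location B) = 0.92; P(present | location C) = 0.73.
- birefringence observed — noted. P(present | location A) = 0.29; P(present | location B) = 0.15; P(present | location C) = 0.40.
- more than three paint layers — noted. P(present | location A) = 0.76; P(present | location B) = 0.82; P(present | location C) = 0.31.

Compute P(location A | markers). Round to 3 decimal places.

For each hypothesis, the unnormalized posterior weight is prior × product of the marker likelihoods:
  location A: 0.285 × 0.16 × 0.30 × 0.29 × 0.76 = 0.0030151
  location B: 0.599 × 0.95 × 0.92 × 0.15 × 0.82 = 0.064394
  location C: 0.116 × 0.78 × 0.73 × 0.40 × 0.31 = 0.0081902
Normalizing constant Z = 0.0030151 + 0.064394 + 0.0081902 = 0.075599.
P(location A | evidence) = 0.0030151 / 0.075599 ≈ 0.040.

0.040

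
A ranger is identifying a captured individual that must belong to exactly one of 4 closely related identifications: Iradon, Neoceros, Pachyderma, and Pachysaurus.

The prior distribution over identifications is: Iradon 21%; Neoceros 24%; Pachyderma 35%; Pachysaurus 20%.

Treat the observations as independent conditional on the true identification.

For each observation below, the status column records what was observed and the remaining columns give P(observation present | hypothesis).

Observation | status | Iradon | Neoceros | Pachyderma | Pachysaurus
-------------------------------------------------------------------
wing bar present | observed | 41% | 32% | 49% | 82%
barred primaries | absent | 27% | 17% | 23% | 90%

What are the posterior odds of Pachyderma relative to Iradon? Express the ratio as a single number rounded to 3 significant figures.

2.10

The normalizing constant cancels in an odds ratio, so compute prior × likelihood for the two hypotheses only (using 1 − P(present | H) for each absent observation):
  Pachyderma: 0.35 × 0.49 × (1 − 0.23) = 0.13206
  Iradon: 0.21 × 0.41 × (1 − 0.27) = 0.062853
Posterior odds = 0.13206 / 0.062853 ≈ 2.10.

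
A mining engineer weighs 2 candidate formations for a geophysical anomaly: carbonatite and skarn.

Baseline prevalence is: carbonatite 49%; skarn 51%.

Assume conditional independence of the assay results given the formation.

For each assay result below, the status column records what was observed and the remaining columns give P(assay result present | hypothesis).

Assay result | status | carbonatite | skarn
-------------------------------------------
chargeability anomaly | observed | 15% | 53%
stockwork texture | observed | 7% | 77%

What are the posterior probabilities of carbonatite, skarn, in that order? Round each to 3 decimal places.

By Bayes' rule with conditional independence, the unnormalized weight for each hypothesis is prior × ∏ likelihoods:
  carbonatite: 0.49 × 0.15 × 0.07 = 0.005145
  skarn: 0.51 × 0.53 × 0.77 = 0.20813
Marginal likelihood of the evidence = 0.21328.
P(carbonatite | evidence) = 0.005145 / 0.21328 ≈ 0.024
P(skarn | evidence) = 0.20813 / 0.21328 ≈ 0.976

0.024, 0.976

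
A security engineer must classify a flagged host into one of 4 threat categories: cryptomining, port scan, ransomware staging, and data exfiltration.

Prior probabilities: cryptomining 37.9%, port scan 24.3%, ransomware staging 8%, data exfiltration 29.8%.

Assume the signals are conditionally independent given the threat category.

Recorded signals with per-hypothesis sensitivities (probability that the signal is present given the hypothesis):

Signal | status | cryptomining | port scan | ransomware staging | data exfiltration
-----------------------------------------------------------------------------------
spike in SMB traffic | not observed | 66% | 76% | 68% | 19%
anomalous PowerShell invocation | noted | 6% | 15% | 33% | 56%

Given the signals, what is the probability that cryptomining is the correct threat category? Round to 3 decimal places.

0.048

For each hypothesis, the unnormalized posterior weight is prior × product of the signal likelihoods (using 1 − P(present | H) for each absent signal):
  cryptomining: 0.379 × (1 − 0.66) × 0.06 = 0.0077316
  port scan: 0.243 × (1 − 0.76) × 0.15 = 0.008748
  ransomware staging: 0.080 × (1 − 0.68) × 0.33 = 0.008448
  data exfiltration: 0.298 × (1 − 0.19) × 0.56 = 0.13517
The unnormalized weights sum to 0.1601.
P(cryptomining | evidence) = 0.0077316 / 0.1601 ≈ 0.048.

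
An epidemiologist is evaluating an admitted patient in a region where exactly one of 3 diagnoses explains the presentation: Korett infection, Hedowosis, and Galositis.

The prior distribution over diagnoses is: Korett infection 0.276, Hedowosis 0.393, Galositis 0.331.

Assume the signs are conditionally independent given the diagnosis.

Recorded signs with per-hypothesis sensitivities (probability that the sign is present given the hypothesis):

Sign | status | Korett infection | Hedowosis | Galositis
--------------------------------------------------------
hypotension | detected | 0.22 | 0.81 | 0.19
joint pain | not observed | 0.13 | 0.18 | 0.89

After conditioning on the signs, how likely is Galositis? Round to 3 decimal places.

By Bayes' rule with conditional independence, the unnormalized weight for each hypothesis is prior × ∏ likelihoods (using 1 − P(present | H) for each absent sign):
  Korett infection: 0.276 × 0.22 × (1 − 0.13) = 0.052826
  Hedowosis: 0.393 × 0.81 × (1 − 0.18) = 0.26103
  Galositis: 0.331 × 0.19 × (1 − 0.89) = 0.0069179
The unnormalized weights sum to 0.32077.
P(Galositis | evidence) = 0.0069179 / 0.32077 ≈ 0.022.

0.022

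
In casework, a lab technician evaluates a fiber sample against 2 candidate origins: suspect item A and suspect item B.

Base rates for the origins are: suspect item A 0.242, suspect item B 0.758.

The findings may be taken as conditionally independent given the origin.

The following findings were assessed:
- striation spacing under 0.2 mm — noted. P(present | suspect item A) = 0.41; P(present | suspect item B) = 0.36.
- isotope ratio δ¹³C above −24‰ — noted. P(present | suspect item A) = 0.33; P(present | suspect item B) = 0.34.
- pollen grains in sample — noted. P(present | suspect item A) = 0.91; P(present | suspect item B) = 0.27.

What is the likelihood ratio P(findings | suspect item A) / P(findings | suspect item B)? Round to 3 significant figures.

3.73

Take the product of per-finding likelihoods under each hypothesis, then divide.
  suspect item A: 0.41 × 0.33 × 0.91 = 0.12312
  suspect item B: 0.36 × 0.34 × 0.27 = 0.033048
Bayes factor = 0.12312 / 0.033048 ≈ 3.73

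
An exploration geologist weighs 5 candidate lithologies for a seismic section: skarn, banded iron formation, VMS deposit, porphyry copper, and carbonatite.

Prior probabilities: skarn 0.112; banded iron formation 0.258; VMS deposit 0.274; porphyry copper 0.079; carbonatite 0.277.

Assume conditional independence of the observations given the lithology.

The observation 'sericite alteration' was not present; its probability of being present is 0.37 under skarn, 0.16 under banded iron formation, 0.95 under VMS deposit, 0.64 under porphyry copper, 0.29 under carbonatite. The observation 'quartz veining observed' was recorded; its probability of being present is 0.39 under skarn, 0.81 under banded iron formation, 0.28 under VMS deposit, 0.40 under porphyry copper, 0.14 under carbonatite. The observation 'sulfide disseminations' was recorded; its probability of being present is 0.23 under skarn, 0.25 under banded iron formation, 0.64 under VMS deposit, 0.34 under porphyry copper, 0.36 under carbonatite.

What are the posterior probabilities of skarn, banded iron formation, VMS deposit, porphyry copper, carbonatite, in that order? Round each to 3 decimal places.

For each hypothesis, the unnormalized posterior weight is prior × product of the observation likelihoods (using 1 − P(present | H) for each absent observation):
  skarn: 0.112 × (1 − 0.37) × 0.39 × 0.23 = 0.0063292
  banded iron formation: 0.258 × (1 − 0.16) × 0.81 × 0.25 = 0.043886
  VMS deposit: 0.274 × (1 − 0.95) × 0.28 × 0.64 = 0.002455
  porphyry copper: 0.079 × (1 − 0.64) × 0.40 × 0.34 = 0.0038678
  carbonatite: 0.277 × (1 − 0.29) × 0.14 × 0.36 = 0.0099122
Normalizing constant Z = 0.0063292 + 0.043886 + 0.002455 + 0.0038678 + 0.0099122 = 0.06645.
P(skarn | evidence) = 0.0063292 / 0.06645 ≈ 0.095
P(banded iron formation | evidence) = 0.043886 / 0.06645 ≈ 0.660
P(VMS deposit | evidence) = 0.002455 / 0.06645 ≈ 0.037
P(porphyry copper | evidence) = 0.0038678 / 0.06645 ≈ 0.058
P(carbonatite | evidence) = 0.0099122 / 0.06645 ≈ 0.149

0.095, 0.660, 0.037, 0.058, 0.149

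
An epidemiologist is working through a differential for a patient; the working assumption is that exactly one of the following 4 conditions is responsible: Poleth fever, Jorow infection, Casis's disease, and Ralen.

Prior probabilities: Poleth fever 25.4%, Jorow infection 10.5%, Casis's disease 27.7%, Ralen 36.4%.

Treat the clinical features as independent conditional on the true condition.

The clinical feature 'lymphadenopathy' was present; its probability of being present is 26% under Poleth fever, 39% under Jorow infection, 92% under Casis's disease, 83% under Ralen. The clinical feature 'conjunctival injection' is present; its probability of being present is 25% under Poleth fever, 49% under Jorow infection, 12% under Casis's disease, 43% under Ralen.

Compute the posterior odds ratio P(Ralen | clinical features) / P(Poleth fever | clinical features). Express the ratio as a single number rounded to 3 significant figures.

7.87

The normalizing constant cancels in an odds ratio, so compute prior × likelihood for the two hypotheses only:
  Ralen: 0.364 × 0.83 × 0.43 = 0.12991
  Poleth fever: 0.254 × 0.26 × 0.25 = 0.01651
Odds(Ralen : Poleth fever) = 0.12991 / 0.01651 ≈ 7.87.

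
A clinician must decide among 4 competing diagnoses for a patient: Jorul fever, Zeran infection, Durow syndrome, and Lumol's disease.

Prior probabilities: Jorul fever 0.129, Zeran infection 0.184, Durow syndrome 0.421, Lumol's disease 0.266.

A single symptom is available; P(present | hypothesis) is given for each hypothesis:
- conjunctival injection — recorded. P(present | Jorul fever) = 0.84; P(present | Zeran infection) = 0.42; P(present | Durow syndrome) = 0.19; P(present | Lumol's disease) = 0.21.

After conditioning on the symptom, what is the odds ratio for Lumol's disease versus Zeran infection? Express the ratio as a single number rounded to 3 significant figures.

0.723

Unnormalized posterior weight (prior times the symptom likelihood) for each of the two hypotheses:
  Lumol's disease: 0.266 × 0.21 = 0.05586
  Zeran infection: 0.184 × 0.42 = 0.07728
Odds(Lumol's disease : Zeran infection) = 0.05586 / 0.07728 ≈ 0.723.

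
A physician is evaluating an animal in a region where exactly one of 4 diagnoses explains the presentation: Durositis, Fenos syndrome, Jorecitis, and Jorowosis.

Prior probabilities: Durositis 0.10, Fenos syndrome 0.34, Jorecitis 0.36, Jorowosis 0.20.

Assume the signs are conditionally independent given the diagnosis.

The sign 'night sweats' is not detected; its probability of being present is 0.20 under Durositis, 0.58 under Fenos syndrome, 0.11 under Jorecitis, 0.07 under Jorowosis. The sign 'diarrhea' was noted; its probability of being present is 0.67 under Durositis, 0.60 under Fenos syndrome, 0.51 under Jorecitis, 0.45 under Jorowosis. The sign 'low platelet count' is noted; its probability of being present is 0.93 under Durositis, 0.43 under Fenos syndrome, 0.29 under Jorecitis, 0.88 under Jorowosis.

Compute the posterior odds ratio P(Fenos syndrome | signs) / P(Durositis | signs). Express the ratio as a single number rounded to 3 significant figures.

Unnormalized posterior weight (prior times the sign likelihoods) for each of the two hypotheses (using 1 − P(present | H) for each absent sign):
  Fenos syndrome: 0.34 × (1 − 0.58) × 0.60 × 0.43 = 0.036842
  Durositis: 0.10 × (1 − 0.20) × 0.67 × 0.93 = 0.049848
Odds(Fenos syndrome : Durositis) = 0.036842 / 0.049848 ≈ 0.739.

0.739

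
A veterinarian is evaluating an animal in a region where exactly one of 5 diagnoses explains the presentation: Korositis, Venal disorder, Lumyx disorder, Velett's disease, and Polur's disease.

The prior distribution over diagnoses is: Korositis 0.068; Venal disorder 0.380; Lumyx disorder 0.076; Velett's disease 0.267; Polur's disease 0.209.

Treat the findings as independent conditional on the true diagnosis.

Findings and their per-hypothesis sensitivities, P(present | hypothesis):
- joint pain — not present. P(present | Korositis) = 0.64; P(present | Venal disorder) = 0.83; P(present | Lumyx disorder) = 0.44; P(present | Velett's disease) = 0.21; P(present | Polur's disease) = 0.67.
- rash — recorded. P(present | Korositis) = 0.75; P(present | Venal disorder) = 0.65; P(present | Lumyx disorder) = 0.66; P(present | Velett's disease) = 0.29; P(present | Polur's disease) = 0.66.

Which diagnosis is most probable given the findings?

By Bayes' rule with conditional independence, the unnormalized weight for each hypothesis is prior × ∏ likelihoods (using 1 − P(present | H) for each absent finding):
  Korositis: 0.068 × (1 − 0.64) × 0.75 = 0.01836
  Venal disorder: 0.380 × (1 − 0.83) × 0.65 = 0.04199
  Lumyx disorder: 0.076 × (1 − 0.44) × 0.66 = 0.02809
  Velett's disease: 0.267 × (1 − 0.21) × 0.29 = 0.06117
  Polur's disease: 0.209 × (1 − 0.67) × 0.66 = 0.04552
Normalizing constant Z = 0.01836 + 0.04199 + 0.02809 + 0.06117 + 0.04552 = 0.19513.
P(Korositis | evidence) ≈ 0.01836 / 0.19513 ≈ 0.094
P(Venal disorder | evidence) ≈ 0.04199 / 0.19513 ≈ 0.215
P(Lumyx disorder | evidence) ≈ 0.02809 / 0.19513 ≈ 0.144
P(Velett's disease | evidence) ≈ 0.06117 / 0.19513 ≈ 0.313
P(Polur's disease | evidence) ≈ 0.04552 / 0.19513 ≈ 0.233
The largest is 0.313, so Velett's disease is most probable.

Velett's disease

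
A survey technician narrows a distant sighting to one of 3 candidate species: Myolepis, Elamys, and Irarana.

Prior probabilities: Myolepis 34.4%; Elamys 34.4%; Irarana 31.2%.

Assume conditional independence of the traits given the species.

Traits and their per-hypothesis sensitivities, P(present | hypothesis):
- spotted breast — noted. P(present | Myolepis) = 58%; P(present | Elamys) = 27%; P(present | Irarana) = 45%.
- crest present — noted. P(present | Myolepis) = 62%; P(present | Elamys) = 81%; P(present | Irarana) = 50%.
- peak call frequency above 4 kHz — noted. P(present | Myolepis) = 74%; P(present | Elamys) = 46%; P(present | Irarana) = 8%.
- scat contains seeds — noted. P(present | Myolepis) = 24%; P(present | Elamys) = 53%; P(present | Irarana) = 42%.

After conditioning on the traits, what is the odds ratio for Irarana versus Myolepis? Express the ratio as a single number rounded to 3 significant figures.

0.107

Posterior odds equal prior odds times the likelihood ratio; only the two competing hypotheses matter.
  Irarana: 0.312 × 0.45 × 0.50 × 0.08 × 0.42 = 0.0023587
  Myolepis: 0.344 × 0.58 × 0.62 × 0.74 × 0.24 = 0.02197
Odds(Irarana : Myolepis) = 0.0023587 / 0.02197 ≈ 0.107.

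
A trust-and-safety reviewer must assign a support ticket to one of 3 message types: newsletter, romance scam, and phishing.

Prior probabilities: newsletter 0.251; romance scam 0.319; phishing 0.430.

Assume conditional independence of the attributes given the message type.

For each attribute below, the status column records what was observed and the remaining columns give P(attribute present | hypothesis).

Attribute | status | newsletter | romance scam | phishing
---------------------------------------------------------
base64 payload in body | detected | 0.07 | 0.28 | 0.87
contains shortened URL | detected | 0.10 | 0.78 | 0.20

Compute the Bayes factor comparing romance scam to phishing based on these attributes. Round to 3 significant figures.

1.26

The Bayes factor is the ratio of the joint likelihoods of the attribute pattern under the two hypotheses.
  romance scam: 0.28 × 0.78 = 0.2184
  phishing: 0.87 × 0.20 = 0.174
Bayes factor = 0.2184 / 0.174 ≈ 1.26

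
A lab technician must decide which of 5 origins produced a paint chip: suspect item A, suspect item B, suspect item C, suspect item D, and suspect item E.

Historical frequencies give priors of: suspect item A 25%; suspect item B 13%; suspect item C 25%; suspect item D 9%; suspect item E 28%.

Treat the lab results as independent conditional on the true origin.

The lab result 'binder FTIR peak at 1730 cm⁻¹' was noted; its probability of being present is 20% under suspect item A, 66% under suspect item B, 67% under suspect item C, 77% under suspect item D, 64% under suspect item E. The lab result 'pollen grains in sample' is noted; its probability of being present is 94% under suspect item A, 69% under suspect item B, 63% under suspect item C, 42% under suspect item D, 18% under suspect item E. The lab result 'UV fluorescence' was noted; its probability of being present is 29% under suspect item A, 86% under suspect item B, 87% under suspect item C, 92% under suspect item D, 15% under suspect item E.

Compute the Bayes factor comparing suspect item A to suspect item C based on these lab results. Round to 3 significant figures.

0.148

Take the product of per-lab result likelihoods under each hypothesis, then divide.
  suspect item A: 0.20 × 0.94 × 0.29 = 0.05452
  suspect item C: 0.67 × 0.63 × 0.87 = 0.36723
Bayes factor = 0.05452 / 0.36723 ≈ 0.148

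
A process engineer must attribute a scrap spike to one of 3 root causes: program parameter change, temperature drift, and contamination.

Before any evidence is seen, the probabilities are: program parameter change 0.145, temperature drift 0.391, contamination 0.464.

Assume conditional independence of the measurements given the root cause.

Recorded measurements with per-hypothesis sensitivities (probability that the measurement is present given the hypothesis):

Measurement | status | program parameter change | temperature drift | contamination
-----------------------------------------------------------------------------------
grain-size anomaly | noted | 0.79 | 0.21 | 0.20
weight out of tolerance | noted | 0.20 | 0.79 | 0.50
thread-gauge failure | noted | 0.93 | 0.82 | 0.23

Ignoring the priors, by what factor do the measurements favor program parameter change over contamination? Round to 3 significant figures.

Take the product of per-measurement likelihoods under each hypothesis, then divide.
  program parameter change: 0.79 × 0.20 × 0.93 = 0.14694
  contamination: 0.20 × 0.50 × 0.23 = 0.023
Bayes factor = 0.14694 / 0.023 ≈ 6.39

6.39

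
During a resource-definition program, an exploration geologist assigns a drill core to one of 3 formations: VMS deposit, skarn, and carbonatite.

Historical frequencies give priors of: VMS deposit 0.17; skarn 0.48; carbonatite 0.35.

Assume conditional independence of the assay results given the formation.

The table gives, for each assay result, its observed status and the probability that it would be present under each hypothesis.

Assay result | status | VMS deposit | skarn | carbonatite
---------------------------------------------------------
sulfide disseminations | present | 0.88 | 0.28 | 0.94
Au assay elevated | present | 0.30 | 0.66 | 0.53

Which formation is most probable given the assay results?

carbonatite

For each hypothesis, the unnormalized posterior weight is prior × product of the assay result likelihoods:
  VMS deposit: 0.17 × 0.88 × 0.30 = 0.04488
  skarn: 0.48 × 0.28 × 0.66 = 0.088704
  carbonatite: 0.35 × 0.94 × 0.53 = 0.17437
The unnormalized weights sum to 0.30795.
P(VMS deposit | evidence) ≈ 0.04488 / 0.30795 ≈ 0.146
P(skarn | evidence) ≈ 0.088704 / 0.30795 ≈ 0.288
P(carbonatite | evidence) ≈ 0.17437 / 0.30795 ≈ 0.566
The largest is 0.566, so carbonatite is most probable.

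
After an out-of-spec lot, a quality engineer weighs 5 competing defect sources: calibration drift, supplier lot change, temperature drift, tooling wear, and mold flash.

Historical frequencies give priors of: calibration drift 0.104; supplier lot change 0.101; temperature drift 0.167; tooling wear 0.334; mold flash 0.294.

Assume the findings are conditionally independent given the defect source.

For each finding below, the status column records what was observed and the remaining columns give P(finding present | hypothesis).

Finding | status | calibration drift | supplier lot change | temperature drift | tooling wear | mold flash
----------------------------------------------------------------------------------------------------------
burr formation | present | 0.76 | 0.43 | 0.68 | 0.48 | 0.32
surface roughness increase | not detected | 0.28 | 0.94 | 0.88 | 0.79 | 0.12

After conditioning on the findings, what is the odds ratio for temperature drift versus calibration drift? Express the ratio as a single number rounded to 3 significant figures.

0.239

Unnormalized posterior weight (prior times the finding likelihoods) for each of the two hypotheses (using 1 − P(present | H) for each absent finding):
  temperature drift: 0.167 × 0.68 × (1 − 0.88) = 0.013627
  calibration drift: 0.104 × 0.76 × (1 − 0.28) = 0.056909
Odds(temperature drift : calibration drift) = 0.013627 / 0.056909 ≈ 0.239.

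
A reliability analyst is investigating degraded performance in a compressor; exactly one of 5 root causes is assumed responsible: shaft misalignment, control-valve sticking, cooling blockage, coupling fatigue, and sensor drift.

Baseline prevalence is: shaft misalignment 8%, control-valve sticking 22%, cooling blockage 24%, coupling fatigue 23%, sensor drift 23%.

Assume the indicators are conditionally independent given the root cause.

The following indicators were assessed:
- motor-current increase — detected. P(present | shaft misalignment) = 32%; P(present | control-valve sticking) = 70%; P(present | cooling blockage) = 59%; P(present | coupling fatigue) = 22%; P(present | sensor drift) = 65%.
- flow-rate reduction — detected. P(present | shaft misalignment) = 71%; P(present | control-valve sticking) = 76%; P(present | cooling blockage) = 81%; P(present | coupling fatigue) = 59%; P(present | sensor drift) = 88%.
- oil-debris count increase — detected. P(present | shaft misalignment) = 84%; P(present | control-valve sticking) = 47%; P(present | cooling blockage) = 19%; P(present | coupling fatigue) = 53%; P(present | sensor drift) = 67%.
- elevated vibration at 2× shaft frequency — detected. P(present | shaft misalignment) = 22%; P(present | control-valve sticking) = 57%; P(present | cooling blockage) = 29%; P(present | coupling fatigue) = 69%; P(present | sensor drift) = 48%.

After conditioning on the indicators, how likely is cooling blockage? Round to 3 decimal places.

Multiply each prior by the joint likelihood of the indicator pattern:
  shaft misalignment: 0.08 × 0.32 × 0.71 × 0.84 × 0.22 = 0.0033589
  control-valve sticking: 0.22 × 0.70 × 0.76 × 0.47 × 0.57 = 0.031355
  cooling blockage: 0.24 × 0.59 × 0.81 × 0.19 × 0.29 = 0.0063197
  coupling fatigue: 0.23 × 0.22 × 0.59 × 0.53 × 0.69 = 0.010918
  sensor drift: 0.23 × 0.65 × 0.88 × 0.67 × 0.48 = 0.04231
The unnormalized weights sum to 0.094261.
P(cooling blockage | evidence) = 0.0063197 / 0.094261 ≈ 0.067.

0.067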